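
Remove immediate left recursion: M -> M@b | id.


Left-recursive alternatives: M@b; non-recursive: id
Introduce M': M -> idM', M' -> @bM' | ε


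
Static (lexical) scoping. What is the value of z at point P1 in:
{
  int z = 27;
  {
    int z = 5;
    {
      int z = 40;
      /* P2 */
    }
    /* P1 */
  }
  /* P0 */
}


z declared in the same block as P1
z = 5


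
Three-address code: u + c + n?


Break into single-operator statements:
t1 = u + c
t2 = t1 + n


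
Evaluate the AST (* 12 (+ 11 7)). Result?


Evaluate inner: (+ 11 7) = 18
Evaluate root: (* 12 18) = 216
Result: 216


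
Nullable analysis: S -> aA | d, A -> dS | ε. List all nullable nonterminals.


A nonterminal is nullable iff some alternative derives ε (directly, or every symbol in it is nullable)
Nullable: {A}


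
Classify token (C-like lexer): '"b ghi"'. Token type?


Pattern: double-quoted sequence
Type: STRING_LITERAL


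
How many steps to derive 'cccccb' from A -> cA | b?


Derivation: A => cA => ccA => cccA => ccccA => cccccA => cccccb
Steps: 6


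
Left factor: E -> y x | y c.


Common prefix: 'y'
Factored: E -> y E', E' -> x | c


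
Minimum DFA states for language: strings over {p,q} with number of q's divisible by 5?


Track (count of q) mod 5: states 0..4, accept at 0
Minimal DFA: 5 states


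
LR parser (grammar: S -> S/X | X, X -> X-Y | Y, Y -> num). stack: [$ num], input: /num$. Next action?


'num' on top is the handle for Y -> num
Action: reduce (Y -> num)


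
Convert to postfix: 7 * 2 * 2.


Left to right (same or higher precedence on left)
Postfix: 7 2 * 2 *


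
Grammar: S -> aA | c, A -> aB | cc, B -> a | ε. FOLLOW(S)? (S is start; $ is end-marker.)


$ ∈ FOLLOW(S). For each A -> αBβ: add FIRST(β)\{ε} to FOLLOW(B); if β nullable, add FOLLOW(A).
FOLLOW(S) = {$}


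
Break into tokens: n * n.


Scan left to right, longest-match per lexeme
Tokens: ID(n), OP(*), ID(n)


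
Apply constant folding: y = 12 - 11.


12 - 11 = 1 at compile time
Optimized: y = 1


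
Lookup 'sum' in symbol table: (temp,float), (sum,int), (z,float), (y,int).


Lookup 'sum' → type int


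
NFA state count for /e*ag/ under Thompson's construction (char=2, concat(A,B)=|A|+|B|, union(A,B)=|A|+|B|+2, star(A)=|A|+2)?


Syntax tree has 3 char leaf(s), 0 union(s), 1 star(s)
chars contribute 3×2 = 6; each union adds +2; each star adds +2
Total: 6 + 0 + 2 = 8 states


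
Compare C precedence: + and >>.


'+' is additive (level 9); '>>' is shift (level 8)
Higher level binds tighter
'+' has higher precedence than '>>'


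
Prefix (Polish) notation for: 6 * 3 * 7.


left-to-right (same/higher precedence on left): tree is (* (* 6 3) 7)
Prefix: * * 6 3 7


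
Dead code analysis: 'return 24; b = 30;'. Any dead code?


statement follows a return and is unreachable
Dead: 'b = 30'


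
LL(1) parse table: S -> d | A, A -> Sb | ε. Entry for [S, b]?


For [S, b]: 'b' ∈ FIRST(A)
Entry: S -> A


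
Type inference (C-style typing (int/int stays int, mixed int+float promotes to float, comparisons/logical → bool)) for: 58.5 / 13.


Operand types: float / int
Rule: mixed int/float promotes to float; int/int stays int
Result type: float


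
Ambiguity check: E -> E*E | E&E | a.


'a*a&a' has two parse trees (no precedence encoded between * and &)
Ambiguous


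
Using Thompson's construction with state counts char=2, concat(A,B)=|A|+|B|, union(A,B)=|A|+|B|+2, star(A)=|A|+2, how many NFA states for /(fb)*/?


Syntax tree has 2 char leaf(s), 0 union(s), 1 star(s)
chars contribute 2×2 = 4; each union adds +2; each star adds +2
Total: 4 + 0 + 2 = 6 states


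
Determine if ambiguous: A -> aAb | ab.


balanced a^n…b^n: each string has a unique parse
Unambiguous


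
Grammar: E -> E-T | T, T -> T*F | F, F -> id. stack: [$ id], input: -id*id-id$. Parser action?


'id' on top is the handle for F -> id
Action: reduce (F -> id)


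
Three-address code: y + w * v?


Break into single-operator statements:
t1 = w * v
t2 = y + t1


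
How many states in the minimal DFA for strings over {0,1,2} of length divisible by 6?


Track length mod 6: states 0..5, accept at 0
Minimal DFA: 6 states


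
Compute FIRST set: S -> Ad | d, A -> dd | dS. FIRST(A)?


Per alternative of A: FIRST(dd) = {d}; FIRST(dS) = {d}
FIRST(A) = {d}


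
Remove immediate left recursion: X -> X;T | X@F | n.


Left-recursive alternatives: X;T, X@F; non-recursive: n
Introduce X': X -> nX', X' -> ;TX' | @FX' | ε


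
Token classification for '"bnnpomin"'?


Pattern: double-quoted sequence
Type: STRING_LITERAL


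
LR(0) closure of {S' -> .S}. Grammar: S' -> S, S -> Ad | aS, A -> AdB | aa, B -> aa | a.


Start: S' -> .S
For each item with dot before a nonterminal B, add B -> .γ for every B-production
Closure: [S' -> .S, S -> .Ad, S -> .aS, A -> .AdB, A -> .aa]


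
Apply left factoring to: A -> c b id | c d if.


Common prefix: 'c'
Factored: A -> c A', A' -> b id | d if


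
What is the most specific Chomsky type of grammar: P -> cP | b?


Right-linear: every RHS is a terminal or a terminal followed by one nonterminal
Classification: Type 3 (Regular)


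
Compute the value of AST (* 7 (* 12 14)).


Evaluate inner: (* 12 14) = 168
Evaluate root: (* 7 168) = 1176
Result: 1176


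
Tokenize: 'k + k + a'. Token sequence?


Scan left to right, longest-match per lexeme
Tokens: ID(k), OP(+), ID(k), OP(+), ID(a)


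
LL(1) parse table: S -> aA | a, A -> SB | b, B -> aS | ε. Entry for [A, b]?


For [A, b]: 'b' ∈ FIRST(b)
Entry: A -> b


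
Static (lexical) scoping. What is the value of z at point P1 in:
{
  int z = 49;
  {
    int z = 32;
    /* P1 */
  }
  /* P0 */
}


z declared in the same block as P1
z = 32


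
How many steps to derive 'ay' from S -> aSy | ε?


Derivation: S => aSy => ay
Steps: 2


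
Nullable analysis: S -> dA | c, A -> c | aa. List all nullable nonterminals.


A nonterminal is nullable iff some alternative derives ε (directly, or every symbol in it is nullable)
Nullable: {}


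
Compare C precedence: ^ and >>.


'>>' is shift (level 8); '^' is bitwise XOR (level 4)
Higher level binds tighter
'>>' has higher precedence than '^'


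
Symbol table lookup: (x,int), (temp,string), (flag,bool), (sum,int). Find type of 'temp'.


Lookup 'temp' → type string


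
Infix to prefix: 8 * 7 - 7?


left-to-right (same/higher precedence on left): tree is (- (* 8 7) 7)
Prefix: - * 8 7 7


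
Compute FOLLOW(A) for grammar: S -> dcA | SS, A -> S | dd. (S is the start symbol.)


$ ∈ FOLLOW(S). For each A -> αBβ: add FIRST(β)\{ε} to FOLLOW(B); if β nullable, add FOLLOW(A).
FOLLOW(A) = {$, d}


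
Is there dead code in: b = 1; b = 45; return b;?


first assignment to b is overwritten before any read
Dead: 'b = 1'


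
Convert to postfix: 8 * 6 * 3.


Left to right (same or higher precedence on left)
Postfix: 8 6 * 3 *


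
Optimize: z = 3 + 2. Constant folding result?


3 + 2 = 5 at compile time
Optimized: z = 5


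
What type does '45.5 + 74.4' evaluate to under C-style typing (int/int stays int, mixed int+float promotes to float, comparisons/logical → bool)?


Operand types: float + float
Rule: mixed int/float promotes to float; int/int stays int
Result type: float


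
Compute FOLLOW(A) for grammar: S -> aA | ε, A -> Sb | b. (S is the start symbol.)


$ ∈ FOLLOW(S). For each A -> αBβ: add FIRST(β)\{ε} to FOLLOW(B); if β nullable, add FOLLOW(A).
FOLLOW(A) = {$, b}


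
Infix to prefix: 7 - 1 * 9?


'*' binds tighter: tree is (- 7 (* 1 9))
Prefix: - 7 * 1 9


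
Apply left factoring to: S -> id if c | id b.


Common prefix: 'id'
Factored: S -> id S', S' -> if c | b


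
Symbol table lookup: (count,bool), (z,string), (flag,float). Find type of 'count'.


Lookup 'count' → type bool


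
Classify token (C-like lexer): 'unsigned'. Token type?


Pattern: reserved word
Type: KEYWORD


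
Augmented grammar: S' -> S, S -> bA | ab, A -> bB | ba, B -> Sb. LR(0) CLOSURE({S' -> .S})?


Start: S' -> .S
For each item with dot before a nonterminal B, add B -> .γ for every B-production
Closure: [S' -> .S, S -> .bA, S -> .ab]


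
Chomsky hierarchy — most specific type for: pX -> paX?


LHS has context (more than one symbol) and |LHS| ≤ |RHS|
Classification: Type 1 (Context-Sensitive)


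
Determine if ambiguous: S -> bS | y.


right-linear, alternatives start with distinct terminals 'b' vs 'y': unique leftmost derivation
Unambiguous


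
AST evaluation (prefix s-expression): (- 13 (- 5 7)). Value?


Evaluate inner: (- 5 7) = -2
Evaluate root: (- 13 -2) = 15
Result: 15


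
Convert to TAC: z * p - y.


Break into single-operator statements:
t1 = z * p
t2 = t1 - y


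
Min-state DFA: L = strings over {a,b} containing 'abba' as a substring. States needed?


KMP-style automaton: 4 progress states + 1 absorbing accept = 5
Minimal DFA: 5 states


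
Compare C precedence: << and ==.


'<<' is shift (level 8); '==' is equality (level 6)
Higher level binds tighter
'<<' has higher precedence than '=='


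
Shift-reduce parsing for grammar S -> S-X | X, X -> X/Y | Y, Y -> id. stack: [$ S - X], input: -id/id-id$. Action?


handle 'S-X' on top; lookahead ∈ FOLLOW(S) = {-, $}
Action: reduce (S -> S-X)


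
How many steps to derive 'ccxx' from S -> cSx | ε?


Derivation: S => cSx => ccSxx => ccxx
Steps: 3


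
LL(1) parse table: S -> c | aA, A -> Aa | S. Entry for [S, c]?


For [S, c]: 'c' ∈ FIRST(c)
Entry: S -> c


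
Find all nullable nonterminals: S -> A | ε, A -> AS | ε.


A nonterminal is nullable iff some alternative derives ε (directly, or every symbol in it is nullable)
Nullable: {A, S}


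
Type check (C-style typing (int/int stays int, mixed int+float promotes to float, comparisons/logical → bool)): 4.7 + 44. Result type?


Operand types: float + int
Rule: mixed int/float promotes to float; int/int stays int
Result type: float


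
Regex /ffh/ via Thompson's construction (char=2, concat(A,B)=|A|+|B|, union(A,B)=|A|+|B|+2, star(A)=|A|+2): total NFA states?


Syntax tree has 3 char leaf(s), 0 union(s), 0 star(s)
chars contribute 3×2 = 6; each union adds +2; each star adds +2
Total: 6 + 0 + 0 = 6 states


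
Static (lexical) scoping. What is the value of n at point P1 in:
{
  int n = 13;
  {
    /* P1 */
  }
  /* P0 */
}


P1's block does not declare n; resolves to the enclosing declaration at depth 0
n = 13


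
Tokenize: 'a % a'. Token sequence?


Scan left to right, longest-match per lexeme
Tokens: ID(a), OP(%), ID(a)


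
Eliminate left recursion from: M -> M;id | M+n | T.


Left-recursive alternatives: M;id, M+n; non-recursive: T
Introduce M': M -> TM', M' -> ;idM' | +nM' | ε


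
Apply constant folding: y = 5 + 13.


5 + 13 = 18 at compile time
Optimized: y = 18


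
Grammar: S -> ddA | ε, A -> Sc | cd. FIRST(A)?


Per alternative of A: FIRST(Sc) = {c, d}; FIRST(cd) = {c}
FIRST(A) = {c, d}


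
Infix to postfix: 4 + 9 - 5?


Left to right (same or higher precedence on left)
Postfix: 4 9 + 5 -


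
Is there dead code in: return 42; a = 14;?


statement follows a return and is unreachable
Dead: 'a = 14'


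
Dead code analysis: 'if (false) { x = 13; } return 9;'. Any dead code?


condition is constant false, so the whole block is unreachable
Dead: 'if (false) { x = 13; }'


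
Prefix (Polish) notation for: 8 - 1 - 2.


left-to-right (same/higher precedence on left): tree is (- (- 8 1) 2)
Prefix: - - 8 1 2


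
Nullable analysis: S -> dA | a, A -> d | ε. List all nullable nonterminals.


A nonterminal is nullable iff some alternative derives ε (directly, or every symbol in it is nullable)
Nullable: {A}


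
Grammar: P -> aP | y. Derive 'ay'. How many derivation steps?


Derivation: P => aP => ay
Steps: 2


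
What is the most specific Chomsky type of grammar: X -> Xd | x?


Left-linear: every RHS is a terminal or one nonterminal followed by a terminal
Classification: Type 3 (Regular)


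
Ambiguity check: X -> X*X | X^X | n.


'n*n^n' has two parse trees (no precedence encoded between * and ^)
Ambiguous


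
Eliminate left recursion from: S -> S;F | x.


Left-recursive alternatives: S;F; non-recursive: x
Introduce S': S -> xS', S' -> ;FS' | ε


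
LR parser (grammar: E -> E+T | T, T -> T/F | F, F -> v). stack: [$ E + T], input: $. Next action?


handle 'E+T' on top; lookahead ∈ FOLLOW(E) = {+, $}
Action: reduce (E -> E+T)


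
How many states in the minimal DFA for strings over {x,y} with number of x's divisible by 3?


Track (count of x) mod 3: states 0..2, accept at 0
Minimal DFA: 3 states


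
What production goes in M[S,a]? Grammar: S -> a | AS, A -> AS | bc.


For [S, a]: 'a' ∈ FIRST(a)
Entry: S -> a


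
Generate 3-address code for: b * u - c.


Break into single-operator statements:
t1 = b * u
t2 = t1 - c


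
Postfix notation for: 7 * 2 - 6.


Left to right (same or higher precedence on left)
Postfix: 7 2 * 6 -


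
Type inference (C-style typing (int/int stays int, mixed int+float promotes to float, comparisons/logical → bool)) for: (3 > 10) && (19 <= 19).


Operand types: bool && bool
Rule: logical operators take bool operands and yield bool
Result type: bool


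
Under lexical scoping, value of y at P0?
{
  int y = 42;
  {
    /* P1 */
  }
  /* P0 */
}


y declared in the same block as P0
y = 42


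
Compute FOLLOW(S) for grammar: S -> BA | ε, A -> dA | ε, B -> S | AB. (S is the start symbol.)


$ ∈ FOLLOW(S). For each A -> αBβ: add FIRST(β)\{ε} to FOLLOW(B); if β nullable, add FOLLOW(A).
FOLLOW(S) = {$, d}


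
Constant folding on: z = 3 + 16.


3 + 16 = 19 at compile time
Optimized: z = 19


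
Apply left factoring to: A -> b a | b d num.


Common prefix: 'b'
Factored: A -> b A', A' -> a | d num


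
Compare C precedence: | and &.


'&' is bitwise AND (level 5); '|' is bitwise OR (level 3)
Higher level binds tighter
'&' has higher precedence than '|'


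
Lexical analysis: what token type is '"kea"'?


Pattern: double-quoted sequence
Type: STRING_LITERAL


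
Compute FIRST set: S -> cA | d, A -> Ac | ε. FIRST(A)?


Per alternative of A: FIRST(Ac) = {c}; FIRST(ε) = {ε}
FIRST(A) = {c, ε}


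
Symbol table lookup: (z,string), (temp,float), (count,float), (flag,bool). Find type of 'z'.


Lookup 'z' → type string


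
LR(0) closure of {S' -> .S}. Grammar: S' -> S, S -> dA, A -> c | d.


Start: S' -> .S
For each item with dot before a nonterminal B, add B -> .γ for every B-production
Closure: [S' -> .S, S -> .dA]


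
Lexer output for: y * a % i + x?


Scan left to right, longest-match per lexeme
Tokens: ID(y), OP(*), ID(a), OP(%), ID(i), OP(+), ID(x)


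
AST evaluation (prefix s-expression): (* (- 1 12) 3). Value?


Evaluate inner: (- 1 12) = -11
Evaluate root: (* -11 3) = -33
Result: -33


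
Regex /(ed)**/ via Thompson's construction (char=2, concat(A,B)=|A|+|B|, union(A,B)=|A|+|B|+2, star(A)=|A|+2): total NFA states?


Syntax tree has 2 char leaf(s), 0 union(s), 2 star(s)
chars contribute 2×2 = 4; each union adds +2; each star adds +2
Total: 4 + 0 + 4 = 8 states


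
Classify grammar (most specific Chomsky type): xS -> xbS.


LHS has context (more than one symbol) and |LHS| ≤ |RHS|
Classification: Type 1 (Context-Sensitive)


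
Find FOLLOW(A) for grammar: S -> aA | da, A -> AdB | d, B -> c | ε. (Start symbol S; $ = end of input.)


$ ∈ FOLLOW(S). For each A -> αBβ: add FIRST(β)\{ε} to FOLLOW(B); if β nullable, add FOLLOW(A).
FOLLOW(A) = {$, d}


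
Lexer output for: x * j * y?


Scan left to right, longest-match per lexeme
Tokens: ID(x), OP(*), ID(j), OP(*), ID(y)


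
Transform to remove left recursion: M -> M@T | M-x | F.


Left-recursive alternatives: M@T, M-x; non-recursive: F
Introduce M': M -> FM', M' -> @TM' | -xM' | ε


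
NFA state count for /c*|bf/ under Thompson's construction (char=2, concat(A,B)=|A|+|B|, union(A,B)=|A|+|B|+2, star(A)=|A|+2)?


Syntax tree has 3 char leaf(s), 1 union(s), 1 star(s)
chars contribute 3×2 = 6; each union adds +2; each star adds +2
Total: 6 + 2 + 2 = 10 states


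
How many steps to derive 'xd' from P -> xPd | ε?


Derivation: P => xPd => xd
Steps: 2


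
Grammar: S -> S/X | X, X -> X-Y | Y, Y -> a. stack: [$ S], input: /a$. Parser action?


shift '/' to continue S -> S/X
Action: shift


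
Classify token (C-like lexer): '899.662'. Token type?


Pattern: digits with a decimal point
Type: FLOAT_LITERAL


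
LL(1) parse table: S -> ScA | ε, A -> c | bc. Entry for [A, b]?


For [A, b]: 'b' ∈ FIRST(bc)
Entry: A -> bc


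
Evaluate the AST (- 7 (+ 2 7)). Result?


Evaluate inner: (+ 2 7) = 9
Evaluate root: (- 7 9) = -2
Result: -2


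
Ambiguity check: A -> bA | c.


right-linear, alternatives start with distinct terminals 'b' vs 'c': unique leftmost derivation
Unambiguous


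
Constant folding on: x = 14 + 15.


14 + 15 = 29 at compile time
Optimized: x = 29


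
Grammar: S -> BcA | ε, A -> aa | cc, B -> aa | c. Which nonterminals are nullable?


A nonterminal is nullable iff some alternative derives ε (directly, or every symbol in it is nullable)
Nullable: {S}


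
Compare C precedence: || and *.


'*' is multiplicative (level 10); '||' is logical OR (level 1)
Higher level binds tighter
'*' has higher precedence than '||'


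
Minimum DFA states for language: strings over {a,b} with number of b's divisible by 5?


Track (count of b) mod 5: states 0..4, accept at 0
Minimal DFA: 5 states


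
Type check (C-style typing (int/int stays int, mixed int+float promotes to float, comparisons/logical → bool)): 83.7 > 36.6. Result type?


Operand types: float > float
Rule: comparison yields bool
Result type: bool


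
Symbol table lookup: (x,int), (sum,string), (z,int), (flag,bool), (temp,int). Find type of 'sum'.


Lookup 'sum' → type string


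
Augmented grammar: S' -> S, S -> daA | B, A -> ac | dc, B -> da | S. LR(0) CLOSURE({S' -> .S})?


Start: S' -> .S
For each item with dot before a nonterminal B, add B -> .γ for every B-production
Closure: [S' -> .S, S -> .daA, S -> .B, B -> .da, B -> .S]


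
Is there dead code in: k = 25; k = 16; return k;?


first assignment to k is overwritten before any read
Dead: 'k = 25'


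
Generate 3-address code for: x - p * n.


Break into single-operator statements:
t1 = p * n
t2 = x - t1


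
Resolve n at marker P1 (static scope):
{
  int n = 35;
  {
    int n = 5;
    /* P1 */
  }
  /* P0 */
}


n declared in the same block as P1
n = 5


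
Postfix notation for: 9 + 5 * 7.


* has higher precedence, evaluate 5*7 first
Postfix: 9 5 7 * +


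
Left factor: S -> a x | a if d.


Common prefix: 'a'
Factored: S -> a S', S' -> x | if d


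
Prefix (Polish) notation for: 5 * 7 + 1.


left-to-right (same/higher precedence on left): tree is (+ (* 5 7) 1)
Prefix: + * 5 7 1


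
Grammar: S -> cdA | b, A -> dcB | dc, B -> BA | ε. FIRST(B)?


Per alternative of B: FIRST(BA) = {d}; FIRST(ε) = {ε}
FIRST(B) = {d, ε}


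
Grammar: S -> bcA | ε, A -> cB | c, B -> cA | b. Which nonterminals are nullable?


A nonterminal is nullable iff some alternative derives ε (directly, or every symbol in it is nullable)
Nullable: {S}


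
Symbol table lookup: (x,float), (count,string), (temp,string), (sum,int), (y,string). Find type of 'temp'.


Lookup 'temp' → type string


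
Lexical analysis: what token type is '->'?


Pattern: operator symbol
Type: OPERATOR


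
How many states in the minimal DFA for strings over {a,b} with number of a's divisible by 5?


Track (count of a) mod 5: states 0..4, accept at 0
Minimal DFA: 5 states


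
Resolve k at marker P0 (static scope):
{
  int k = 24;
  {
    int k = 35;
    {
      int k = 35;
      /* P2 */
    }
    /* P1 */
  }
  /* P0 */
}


k declared in the same block as P0
k = 24


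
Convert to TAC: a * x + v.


Break into single-operator statements:
t1 = a * x
t2 = t1 + v


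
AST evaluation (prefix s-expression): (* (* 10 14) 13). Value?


Evaluate inner: (* 10 14) = 140
Evaluate root: (* 140 13) = 1820
Result: 1820


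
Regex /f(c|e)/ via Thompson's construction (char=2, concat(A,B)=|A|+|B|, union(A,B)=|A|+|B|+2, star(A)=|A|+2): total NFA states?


Syntax tree has 3 char leaf(s), 1 union(s), 0 star(s)
chars contribute 3×2 = 6; each union adds +2; each star adds +2
Total: 6 + 2 + 0 = 8 states


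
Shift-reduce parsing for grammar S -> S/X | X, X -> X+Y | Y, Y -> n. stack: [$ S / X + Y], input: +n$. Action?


handle 'X+Y' on top
Action: reduce (X -> X+Y)


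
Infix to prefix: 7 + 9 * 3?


'*' binds tighter: tree is (+ 7 (* 9 3))
Prefix: + 7 * 9 3


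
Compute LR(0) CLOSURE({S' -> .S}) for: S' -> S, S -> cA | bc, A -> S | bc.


Start: S' -> .S
For each item with dot before a nonterminal B, add B -> .γ for every B-production
Closure: [S' -> .S, S -> .cA, S -> .bc]


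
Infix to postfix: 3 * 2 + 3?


Left to right (same or higher precedence on left)
Postfix: 3 2 * 3 +


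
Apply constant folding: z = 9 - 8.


9 - 8 = 1 at compile time
Optimized: z = 1


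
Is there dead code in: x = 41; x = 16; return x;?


first assignment to x is overwritten before any read
Dead: 'x = 41'


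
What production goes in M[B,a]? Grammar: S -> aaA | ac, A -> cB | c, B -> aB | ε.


For [B, a]: 'a' ∈ FIRST(aB)
Entry: B -> aB


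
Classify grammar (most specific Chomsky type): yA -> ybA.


LHS has context (more than one symbol) and |LHS| ≤ |RHS|
Classification: Type 1 (Context-Sensitive)


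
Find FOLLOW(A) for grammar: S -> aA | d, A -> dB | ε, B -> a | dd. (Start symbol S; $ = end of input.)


$ ∈ FOLLOW(S). For each A -> αBβ: add FIRST(β)\{ε} to FOLLOW(B); if β nullable, add FOLLOW(A).
FOLLOW(A) = {$}


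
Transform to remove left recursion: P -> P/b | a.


Left-recursive alternatives: P/b; non-recursive: a
Introduce P': P -> aP', P' -> /bP' | ε


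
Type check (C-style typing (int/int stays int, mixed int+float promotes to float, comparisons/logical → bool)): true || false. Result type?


Operand types: bool || bool
Rule: logical operators take bool operands and yield bool
Result type: bool


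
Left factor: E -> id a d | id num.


Common prefix: 'id'
Factored: E -> id E', E' -> a d | num


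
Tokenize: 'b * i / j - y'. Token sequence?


Scan left to right, longest-match per lexeme
Tokens: ID(b), OP(*), ID(i), OP(/), ID(j), OP(-), ID(y)


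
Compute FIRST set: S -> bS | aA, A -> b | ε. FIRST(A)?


Per alternative of A: FIRST(b) = {b}; FIRST(ε) = {ε}
FIRST(A) = {b, ε}


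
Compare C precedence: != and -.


'-' is additive (level 9); '!=' is equality (level 6)
Higher level binds tighter
'-' has higher precedence than '!='


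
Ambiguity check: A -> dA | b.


right-linear, alternatives start with distinct terminals 'd' vs 'b': unique leftmost derivation
Unambiguous


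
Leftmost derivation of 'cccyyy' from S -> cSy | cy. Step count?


Derivation: S => cSy => ccSyy => cccyyy
Steps: 3


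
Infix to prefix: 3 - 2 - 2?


left-to-right (same/higher precedence on left): tree is (- (- 3 2) 2)
Prefix: - - 3 2 2


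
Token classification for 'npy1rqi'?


Pattern: letter/underscore followed by alphanumerics, not a keyword
Type: IDENTIFIER


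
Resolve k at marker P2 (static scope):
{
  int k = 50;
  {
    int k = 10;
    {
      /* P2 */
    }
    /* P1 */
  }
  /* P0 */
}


P2's block does not declare k; resolves to the enclosing declaration at depth 1
k = 10


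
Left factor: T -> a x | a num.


Common prefix: 'a'
Factored: T -> a T', T' -> x | num


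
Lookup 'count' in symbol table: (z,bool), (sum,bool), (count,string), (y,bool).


Lookup 'count' → type string


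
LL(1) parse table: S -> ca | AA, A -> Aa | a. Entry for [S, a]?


For [S, a]: 'a' ∈ FIRST(AA)
Entry: S -> AA


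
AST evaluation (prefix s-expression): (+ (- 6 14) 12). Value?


Evaluate inner: (- 6 14) = -8
Evaluate root: (+ -8 12) = 4
Result: 4


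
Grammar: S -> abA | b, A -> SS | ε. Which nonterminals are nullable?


A nonterminal is nullable iff some alternative derives ε (directly, or every symbol in it is nullable)
Nullable: {A}


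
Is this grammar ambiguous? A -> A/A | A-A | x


'x/x-x' has two parse trees (no precedence encoded between / and -)
Ambiguous


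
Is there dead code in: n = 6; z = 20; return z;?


n is assigned but never read
Dead: 'n = 6'


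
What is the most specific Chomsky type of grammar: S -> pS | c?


Right-linear: every RHS is a terminal or a terminal followed by one nonterminal
Classification: Type 3 (Regular)


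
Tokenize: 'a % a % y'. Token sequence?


Scan left to right, longest-match per lexeme
Tokens: ID(a), OP(%), ID(a), OP(%), ID(y)


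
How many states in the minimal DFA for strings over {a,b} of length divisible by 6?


Track length mod 6: states 0..5, accept at 0
Minimal DFA: 6 states


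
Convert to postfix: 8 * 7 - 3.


Left to right (same or higher precedence on left)
Postfix: 8 7 * 3 -


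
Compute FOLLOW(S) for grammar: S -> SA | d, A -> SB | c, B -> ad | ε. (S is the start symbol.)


$ ∈ FOLLOW(S). For each A -> αBβ: add FIRST(β)\{ε} to FOLLOW(B); if β nullable, add FOLLOW(A).
FOLLOW(S) = {$, a, c, d}


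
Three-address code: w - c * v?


Break into single-operator statements:
t1 = c * v
t2 = w - t1


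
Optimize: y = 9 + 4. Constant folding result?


9 + 4 = 13 at compile time
Optimized: y = 13


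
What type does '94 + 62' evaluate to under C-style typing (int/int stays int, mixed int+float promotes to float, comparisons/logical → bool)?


Operand types: int + int
Rule: mixed int/float promotes to float; int/int stays int
Result type: int


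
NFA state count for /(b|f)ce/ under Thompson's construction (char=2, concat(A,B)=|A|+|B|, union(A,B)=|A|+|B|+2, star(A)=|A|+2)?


Syntax tree has 4 char leaf(s), 1 union(s), 0 star(s)
chars contribute 4×2 = 8; each union adds +2; each star adds +2
Total: 8 + 2 + 0 = 10 states


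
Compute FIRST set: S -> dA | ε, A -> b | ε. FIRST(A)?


Per alternative of A: FIRST(b) = {b}; FIRST(ε) = {ε}
FIRST(A) = {b, ε}


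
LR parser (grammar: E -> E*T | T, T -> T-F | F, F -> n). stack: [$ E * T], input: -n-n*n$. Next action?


'-' can extend T; shift to build T -> T-F
Action: shift


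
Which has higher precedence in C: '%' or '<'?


'%' is multiplicative (level 10); '<' is relational (level 7)
Higher level binds tighter
'%' has higher precedence than '<'


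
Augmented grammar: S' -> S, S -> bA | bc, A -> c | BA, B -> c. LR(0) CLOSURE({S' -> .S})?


Start: S' -> .S
For each item with dot before a nonterminal B, add B -> .γ for every B-production
Closure: [S' -> .S, S -> .bA, S -> .bc]


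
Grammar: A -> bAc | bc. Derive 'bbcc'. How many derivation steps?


Derivation: A => bAc => bbcc
Steps: 2


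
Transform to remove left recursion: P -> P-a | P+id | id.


Left-recursive alternatives: P-a, P+id; non-recursive: id
Introduce P': P -> idP', P' -> -aP' | +idP' | ε


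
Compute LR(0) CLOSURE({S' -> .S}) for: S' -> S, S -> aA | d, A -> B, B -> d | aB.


Start: S' -> .S
For each item with dot before a nonterminal B, add B -> .γ for every B-production
Closure: [S' -> .S, S -> .aA, S -> .d]


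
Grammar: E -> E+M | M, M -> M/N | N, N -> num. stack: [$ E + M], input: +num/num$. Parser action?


handle 'E+M' on top; lookahead ∈ FOLLOW(E) = {+, $}
Action: reduce (E -> E+M)


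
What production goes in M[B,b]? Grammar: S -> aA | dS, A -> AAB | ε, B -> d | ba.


For [B, b]: 'b' ∈ FIRST(ba)
Entry: B -> ba


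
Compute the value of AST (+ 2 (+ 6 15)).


Evaluate inner: (+ 6 15) = 21
Evaluate root: (+ 2 21) = 23
Result: 23


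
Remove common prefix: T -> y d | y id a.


Common prefix: 'y'
Factored: T -> y T', T' -> d | id a


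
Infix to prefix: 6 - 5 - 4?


left-to-right (same/higher precedence on left): tree is (- (- 6 5) 4)
Prefix: - - 6 5 4


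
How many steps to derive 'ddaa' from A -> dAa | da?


Derivation: A => dAa => ddaa
Steps: 2


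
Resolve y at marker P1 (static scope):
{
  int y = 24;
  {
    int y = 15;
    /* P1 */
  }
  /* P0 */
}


y declared in the same block as P1
y = 15


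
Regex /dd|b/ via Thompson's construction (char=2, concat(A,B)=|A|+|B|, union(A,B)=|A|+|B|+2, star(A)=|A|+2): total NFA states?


Syntax tree has 3 char leaf(s), 1 union(s), 0 star(s)
chars contribute 3×2 = 6; each union adds +2; each star adds +2
Total: 6 + 2 + 0 = 8 states


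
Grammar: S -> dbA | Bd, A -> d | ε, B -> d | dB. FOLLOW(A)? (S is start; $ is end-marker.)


$ ∈ FOLLOW(S). For each A -> αBβ: add FIRST(β)\{ε} to FOLLOW(B); if β nullable, add FOLLOW(A).
FOLLOW(A) = {$}


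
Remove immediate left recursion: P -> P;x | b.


Left-recursive alternatives: P;x; non-recursive: b
Introduce P': P -> bP', P' -> ;xP' | ε


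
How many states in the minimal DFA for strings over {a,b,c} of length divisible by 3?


Track length mod 3: states 0..2, accept at 0
Minimal DFA: 3 states


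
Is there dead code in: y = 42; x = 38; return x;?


y is assigned but never read
Dead: 'y = 42'


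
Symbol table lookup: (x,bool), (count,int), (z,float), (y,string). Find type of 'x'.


Lookup 'x' → type bool


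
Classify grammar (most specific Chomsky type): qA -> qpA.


LHS has context (more than one symbol) and |LHS| ≤ |RHS|
Classification: Type 1 (Context-Sensitive)


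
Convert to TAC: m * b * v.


Break into single-operator statements:
t1 = m * b
t2 = t1 * v


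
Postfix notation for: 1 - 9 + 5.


Left to right (same or higher precedence on left)
Postfix: 1 9 - 5 +


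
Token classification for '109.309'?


Pattern: digits with a decimal point
Type: FLOAT_LITERAL


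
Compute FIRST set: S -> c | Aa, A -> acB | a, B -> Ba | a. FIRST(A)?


Per alternative of A: FIRST(acB) = {a}; FIRST(a) = {a}
FIRST(A) = {a}


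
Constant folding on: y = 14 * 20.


14 * 20 = 280 at compile time
Optimized: y = 280


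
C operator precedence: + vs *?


'*' is multiplicative (level 10); '+' is additive (level 9)
Higher level binds tighter
'*' has higher precedence than '+'


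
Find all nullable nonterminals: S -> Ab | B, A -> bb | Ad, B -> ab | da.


A nonterminal is nullable iff some alternative derives ε (directly, or every symbol in it is nullable)
Nullable: {}


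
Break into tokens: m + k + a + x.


Scan left to right, longest-match per lexeme
Tokens: ID(m), OP(+), ID(k), OP(+), ID(a), OP(+), ID(x)


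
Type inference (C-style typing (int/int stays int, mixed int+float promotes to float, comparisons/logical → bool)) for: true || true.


Operand types: bool || bool
Rule: logical operators take bool operands and yield bool
Result type: bool


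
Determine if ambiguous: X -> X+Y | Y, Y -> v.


precedence layered via separate nonterminal Y: deterministic
Unambiguous


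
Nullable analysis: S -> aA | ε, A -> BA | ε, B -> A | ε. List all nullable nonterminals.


A nonterminal is nullable iff some alternative derives ε (directly, or every symbol in it is nullable)
Nullable: {A, B, S}


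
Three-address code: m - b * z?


Break into single-operator statements:
t1 = b * z
t2 = m - t1


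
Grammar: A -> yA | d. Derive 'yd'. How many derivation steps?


Derivation: A => yA => yd
Steps: 2


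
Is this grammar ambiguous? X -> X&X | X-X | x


'x&x-x' has two parse trees (no precedence encoded between & and -)
Ambiguous


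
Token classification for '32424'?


Pattern: digits only
Type: INTEGER_LITERAL


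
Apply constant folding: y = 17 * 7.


17 * 7 = 119 at compile time
Optimized: y = 119


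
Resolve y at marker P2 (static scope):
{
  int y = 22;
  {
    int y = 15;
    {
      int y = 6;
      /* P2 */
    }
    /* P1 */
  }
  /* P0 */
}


y declared in the same block as P2
y = 6


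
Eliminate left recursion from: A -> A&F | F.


Left-recursive alternatives: A&F; non-recursive: F
Introduce A': A -> FA', A' -> &FA' | ε


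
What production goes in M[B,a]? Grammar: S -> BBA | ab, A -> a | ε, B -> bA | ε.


For [B, a]: ε is nullable and 'a' ∈ FOLLOW(B)
Entry: B -> ε


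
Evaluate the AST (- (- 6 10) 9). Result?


Evaluate inner: (- 6 10) = -4
Evaluate root: (- -4 9) = -13
Result: -13


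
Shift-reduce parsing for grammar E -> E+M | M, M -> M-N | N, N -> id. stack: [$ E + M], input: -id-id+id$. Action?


'-' can extend M; shift to build M -> M-N
Action: shift


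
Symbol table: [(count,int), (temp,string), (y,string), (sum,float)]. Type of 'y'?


Lookup 'y' → type string


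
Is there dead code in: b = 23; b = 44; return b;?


first assignment to b is overwritten before any read
Dead: 'b = 23'


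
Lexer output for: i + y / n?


Scan left to right, longest-match per lexeme
Tokens: ID(i), OP(+), ID(y), OP(/), ID(n)


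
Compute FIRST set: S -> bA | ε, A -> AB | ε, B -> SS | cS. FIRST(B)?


Per alternative of B: FIRST(SS) = {b, ε}; FIRST(cS) = {c}
FIRST(B) = {b, c, ε}


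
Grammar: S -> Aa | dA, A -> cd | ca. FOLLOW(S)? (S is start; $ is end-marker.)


$ ∈ FOLLOW(S). For each A -> αBβ: add FIRST(β)\{ε} to FOLLOW(B); if β nullable, add FOLLOW(A).
FOLLOW(S) = {$}


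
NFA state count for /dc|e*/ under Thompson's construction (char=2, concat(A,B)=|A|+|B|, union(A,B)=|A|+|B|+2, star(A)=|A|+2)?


Syntax tree has 3 char leaf(s), 1 union(s), 1 star(s)
chars contribute 3×2 = 6; each union adds +2; each star adds +2
Total: 6 + 2 + 2 = 10 states


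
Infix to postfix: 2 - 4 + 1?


Left to right (same or higher precedence on left)
Postfix: 2 4 - 1 +


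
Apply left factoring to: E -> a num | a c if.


Common prefix: 'a'
Factored: E -> a E', E' -> num | c if


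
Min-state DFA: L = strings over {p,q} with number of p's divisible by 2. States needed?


Track (count of p) mod 2: states 0..1, accept at 0
Minimal DFA: 2 states


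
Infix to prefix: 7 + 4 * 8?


'*' binds tighter: tree is (+ 7 (* 4 8))
Prefix: + 7 * 4 8


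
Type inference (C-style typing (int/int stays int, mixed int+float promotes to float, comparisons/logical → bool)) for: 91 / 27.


Operand types: int / int
Rule: mixed int/float promotes to float; int/int stays int
Result type: int


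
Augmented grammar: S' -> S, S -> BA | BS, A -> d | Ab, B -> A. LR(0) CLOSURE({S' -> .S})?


Start: S' -> .S
For each item with dot before a nonterminal B, add B -> .γ for every B-production
Closure: [S' -> .S, S -> .BA, S -> .BS, B -> .A, A -> .d, A -> .Ab]


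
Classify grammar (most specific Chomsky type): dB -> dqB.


LHS has context (more than one symbol) and |LHS| ≤ |RHS|
Classification: Type 1 (Context-Sensitive)


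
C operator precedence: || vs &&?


'&&' is logical AND (level 2); '||' is logical OR (level 1)
Higher level binds tighter
'&&' has higher precedence than '||'


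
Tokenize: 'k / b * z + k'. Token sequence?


Scan left to right, longest-match per lexeme
Tokens: ID(k), OP(/), ID(b), OP(*), ID(z), OP(+), ID(k)


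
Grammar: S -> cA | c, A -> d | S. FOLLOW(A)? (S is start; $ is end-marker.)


$ ∈ FOLLOW(S). For each A -> αBβ: add FIRST(β)\{ε} to FOLLOW(B); if β nullable, add FOLLOW(A).
FOLLOW(A) = {$}


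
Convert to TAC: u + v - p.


Break into single-operator statements:
t1 = u + v
t2 = t1 - p


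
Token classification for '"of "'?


Pattern: double-quoted sequence
Type: STRING_LITERAL


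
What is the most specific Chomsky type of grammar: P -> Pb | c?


Left-linear: every RHS is a terminal or one nonterminal followed by a terminal
Classification: Type 3 (Regular)


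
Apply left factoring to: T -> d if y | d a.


Common prefix: 'd'
Factored: T -> d T', T' -> if y | a


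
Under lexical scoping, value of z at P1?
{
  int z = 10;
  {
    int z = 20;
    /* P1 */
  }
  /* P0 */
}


z declared in the same block as P1
z = 20


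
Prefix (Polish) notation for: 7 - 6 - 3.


left-to-right (same/higher precedence on left): tree is (- (- 7 6) 3)
Prefix: - - 7 6 3


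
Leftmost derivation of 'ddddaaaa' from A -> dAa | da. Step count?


Derivation: A => dAa => ddAaa => dddAaaa => ddddaaaa
Steps: 4


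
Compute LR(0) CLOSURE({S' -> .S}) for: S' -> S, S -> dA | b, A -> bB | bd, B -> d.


Start: S' -> .S
For each item with dot before a nonterminal B, add B -> .γ for every B-production
Closure: [S' -> .S, S -> .dA, S -> .b]


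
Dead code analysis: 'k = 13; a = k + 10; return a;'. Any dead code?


k is read by a's definition; a is returned
No dead code


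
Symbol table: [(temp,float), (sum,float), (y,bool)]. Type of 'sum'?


Lookup 'sum' → type float


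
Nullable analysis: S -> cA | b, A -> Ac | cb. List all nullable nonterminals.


A nonterminal is nullable iff some alternative derives ε (directly, or every symbol in it is nullable)
Nullable: {}


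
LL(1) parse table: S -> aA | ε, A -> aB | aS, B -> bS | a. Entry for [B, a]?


For [B, a]: 'a' ∈ FIRST(a)
Entry: B -> a


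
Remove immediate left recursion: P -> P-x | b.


Left-recursive alternatives: P-x; non-recursive: b
Introduce P': P -> bP', P' -> -xP' | ε


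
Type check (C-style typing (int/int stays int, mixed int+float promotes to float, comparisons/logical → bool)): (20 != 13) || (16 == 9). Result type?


Operand types: bool || bool
Rule: logical operators take bool operands and yield bool
Result type: bool


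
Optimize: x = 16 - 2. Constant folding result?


16 - 2 = 14 at compile time
Optimized: x = 14


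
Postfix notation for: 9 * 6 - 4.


Left to right (same or higher precedence on left)
Postfix: 9 6 * 4 -


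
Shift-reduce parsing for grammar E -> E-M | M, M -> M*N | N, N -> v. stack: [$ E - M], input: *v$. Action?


'*' can extend M; shift to build M -> M*N
Action: shift


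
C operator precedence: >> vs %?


'%' is multiplicative (level 10); '>>' is shift (level 8)
Higher level binds tighter
'%' has higher precedence than '>>'


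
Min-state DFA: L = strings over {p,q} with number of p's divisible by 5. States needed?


Track (count of p) mod 5: states 0..4, accept at 0
Minimal DFA: 5 states


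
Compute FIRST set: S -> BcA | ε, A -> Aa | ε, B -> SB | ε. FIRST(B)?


Per alternative of B: FIRST(SB) = {c, ε}; FIRST(ε) = {ε}
FIRST(B) = {c, ε}


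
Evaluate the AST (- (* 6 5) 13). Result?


Evaluate inner: (* 6 5) = 30
Evaluate root: (- 30 13) = 17
Result: 17


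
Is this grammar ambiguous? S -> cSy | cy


balanced c^n…y^n: each string has a unique parse
Unambiguous


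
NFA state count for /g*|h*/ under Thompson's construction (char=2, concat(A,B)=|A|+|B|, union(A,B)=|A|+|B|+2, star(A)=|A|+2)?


Syntax tree has 2 char leaf(s), 1 union(s), 2 star(s)
chars contribute 2×2 = 4; each union adds +2; each star adds +2
Total: 4 + 2 + 4 = 10 states
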